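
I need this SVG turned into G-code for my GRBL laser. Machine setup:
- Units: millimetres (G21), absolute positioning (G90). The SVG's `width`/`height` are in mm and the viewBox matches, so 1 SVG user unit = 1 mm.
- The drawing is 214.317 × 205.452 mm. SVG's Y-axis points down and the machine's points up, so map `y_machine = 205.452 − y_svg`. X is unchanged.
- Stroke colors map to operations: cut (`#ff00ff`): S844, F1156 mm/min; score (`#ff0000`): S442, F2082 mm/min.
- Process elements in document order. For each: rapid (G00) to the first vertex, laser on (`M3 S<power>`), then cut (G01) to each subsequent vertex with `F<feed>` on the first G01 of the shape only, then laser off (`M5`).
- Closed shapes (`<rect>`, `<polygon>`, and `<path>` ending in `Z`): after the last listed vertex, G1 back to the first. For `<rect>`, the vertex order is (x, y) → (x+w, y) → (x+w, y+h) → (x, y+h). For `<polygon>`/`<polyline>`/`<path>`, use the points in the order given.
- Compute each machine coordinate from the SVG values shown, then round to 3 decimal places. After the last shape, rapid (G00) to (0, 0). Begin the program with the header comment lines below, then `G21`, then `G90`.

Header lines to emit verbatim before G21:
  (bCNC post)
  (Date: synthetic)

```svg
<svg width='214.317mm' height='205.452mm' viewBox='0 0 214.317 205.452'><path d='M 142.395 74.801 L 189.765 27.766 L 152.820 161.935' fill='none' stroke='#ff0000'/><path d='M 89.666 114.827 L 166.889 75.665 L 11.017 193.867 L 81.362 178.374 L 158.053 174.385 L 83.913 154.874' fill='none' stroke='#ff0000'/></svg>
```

Since the viewBox matches the mm dimensions, user units are millimetres directly. The only transform is the Y-flip y_m = 205.452 − y_svg.

Shape 1 is a open polyline drawn with `<path>`. Its stroke #ff0000 means score at S442, F2082. After flipping Y the toolpath is (142.395,130.651) → (189.765,177.686) → (152.820,43.517).

Shape 2 is a open polyline drawn with `<path>`. Its stroke #ff0000 means score at S442, F2082. After flipping Y the toolpath is (89.666,90.625) → (166.889,129.787) → (11.017,11.585) → (81.362,27.078) → (158.053,31.067) → (83.913,50.578).

(bCNC post)
(Date: synthetic)
G21
G90
G00 X142.395 Y130.651
M3 S442
G01 X189.765 Y177.686 F2082
G01 X152.820 Y43.517
M5
G00 X89.666 Y90.625
M3 S442
G01 X166.889 Y129.787 F2082
G01 X11.017 Y11.585
G01 X81.362 Y27.078
G01 X158.053 Y31.067
G01 X83.913 Y50.578
M5
G00 X0.000 Y0.000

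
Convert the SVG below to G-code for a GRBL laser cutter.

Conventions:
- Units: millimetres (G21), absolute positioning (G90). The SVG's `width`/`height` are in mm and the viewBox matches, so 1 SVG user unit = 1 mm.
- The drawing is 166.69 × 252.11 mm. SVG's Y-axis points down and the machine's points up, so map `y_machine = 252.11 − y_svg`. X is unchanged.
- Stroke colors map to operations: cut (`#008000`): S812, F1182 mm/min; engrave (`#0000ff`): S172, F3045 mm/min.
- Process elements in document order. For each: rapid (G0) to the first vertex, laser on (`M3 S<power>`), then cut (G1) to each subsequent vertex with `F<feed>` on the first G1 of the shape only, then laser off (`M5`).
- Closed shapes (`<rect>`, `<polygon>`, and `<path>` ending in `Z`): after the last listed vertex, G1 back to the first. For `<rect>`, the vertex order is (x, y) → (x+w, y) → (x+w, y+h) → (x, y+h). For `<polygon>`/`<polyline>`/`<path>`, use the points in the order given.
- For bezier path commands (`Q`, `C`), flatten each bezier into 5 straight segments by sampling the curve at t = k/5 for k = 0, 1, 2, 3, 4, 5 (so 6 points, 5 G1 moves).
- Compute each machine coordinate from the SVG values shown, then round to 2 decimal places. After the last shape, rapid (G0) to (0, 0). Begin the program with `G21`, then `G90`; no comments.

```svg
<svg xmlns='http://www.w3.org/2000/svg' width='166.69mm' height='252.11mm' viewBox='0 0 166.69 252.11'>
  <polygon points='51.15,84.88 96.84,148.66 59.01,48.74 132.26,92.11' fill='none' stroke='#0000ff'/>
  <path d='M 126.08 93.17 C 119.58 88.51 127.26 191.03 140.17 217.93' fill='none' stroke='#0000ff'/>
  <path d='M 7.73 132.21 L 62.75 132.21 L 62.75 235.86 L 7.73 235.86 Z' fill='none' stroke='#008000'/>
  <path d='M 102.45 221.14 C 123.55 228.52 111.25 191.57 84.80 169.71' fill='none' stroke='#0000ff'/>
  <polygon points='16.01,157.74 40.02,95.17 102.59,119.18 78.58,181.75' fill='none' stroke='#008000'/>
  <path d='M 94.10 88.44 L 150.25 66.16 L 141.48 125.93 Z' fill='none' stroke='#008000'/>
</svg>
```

G21
G90
G0 X51.15 Y167.23
M3 S172
G1 X96.84 Y103.45 F3045
G1 X59.01 Y203.37
G1 X132.26 Y160.00
G1 X51.15 Y167.23
M5
G0 X126.08 Y158.94
M3 S172
G1 X123.81 Y150.34 F3045
G1 X124.51 Y124.78
G1 X127.76 Y91.06
G1 X133.12 Y57.93
G1 X140.17 Y34.18
M5
G0 X7.73 Y119.90
M3 S812
G1 X62.75 Y119.90 F1182
G1 X62.75 Y16.25
G1 X7.73 Y16.25
G1 X7.73 Y119.90
M5
G0 X102.45 Y30.97
M3 S172
G1 X111.26 Y31.39 F3045
G1 X112.97 Y39.59
G1 X108.52 Y52.73
G1 X98.82 Y67.95
G1 X84.80 Y82.40
M5
G0 X16.01 Y94.37
M3 S812
G1 X40.02 Y156.94 F1182
G1 X102.59 Y132.93
G1 X78.58 Y70.36
G1 X16.01 Y94.37
M5
G0 X94.10 Y163.67
M3 S812
G1 X150.25 Y185.95 F1182
G1 X141.48 Y126.18
G1 X94.10 Y163.67
M5
G0 X0.00 Y0.00

viewBox `0 0 166.69 252.11` with mm width/height → 1 unit = 1 mm. Flip: y_m = 252.11 − y_svg.

**Shape 1** — `<polygon>` closed polygon, stroke `#0000ff` → engrave (S172, F3045). Machine vertices: (51.15,167.23) → (96.84,103.45) → (59.01,203.37) → (132.26,160.00) → (51.15,167.23). Closed: final G1 returns to the first vertex.

**Shape 2** — `<path>` cubic bezier, stroke `#0000ff` → engrave (S172, F3045). Control points (SVG): P0=(126.08,93.17), P1=(119.58,88.51), P2=(127.26,191.03), P3=(140.17,217.93); sampled at t=k/5. Machine vertices: (126.08,158.94) → (123.81,150.34) → (124.51,124.78) → (127.76,91.06) → (133.12,57.93) → (140.17,34.18). Open path.

**Shape 3** — `<path>` rectangle, stroke `#008000` → cut (S812, F1182). Machine vertices: (7.73,119.90) → (62.75,119.90) → (62.75,16.25) → (7.73,16.25) → (7.73,119.90). Closed: final G1 returns to the first vertex.

**Shape 4** — `<path>` cubic bezier, stroke `#0000ff` → engrave (S172, F3045). Control points (SVG): P0=(102.45,221.14), P1=(123.55,228.52), P2=(111.25,191.57), P3=(84.80,169.71); sampled at t=k/5. Machine vertices: (102.45,30.97) → (111.26,31.39) → (112.97,39.59) → (108.52,52.73) → (98.82,67.95) → (84.80,82.40). Open path.

**Shape 5** — `<polygon>` regular polygon, stroke `#008000` → cut (S812, F1182). Machine vertices: (16.01,94.37) → (40.02,156.94) → (102.59,132.93) → (78.58,70.36) → (16.01,94.37). Closed: final G1 returns to the first vertex.

**Shape 6** — `<path>` regular polygon, stroke `#008000` → cut (S812, F1182). Machine vertices: (94.10,163.67) → (150.25,185.95) → (141.48,126.18) → (94.10,163.67). Closed: final G1 returns to the first vertex.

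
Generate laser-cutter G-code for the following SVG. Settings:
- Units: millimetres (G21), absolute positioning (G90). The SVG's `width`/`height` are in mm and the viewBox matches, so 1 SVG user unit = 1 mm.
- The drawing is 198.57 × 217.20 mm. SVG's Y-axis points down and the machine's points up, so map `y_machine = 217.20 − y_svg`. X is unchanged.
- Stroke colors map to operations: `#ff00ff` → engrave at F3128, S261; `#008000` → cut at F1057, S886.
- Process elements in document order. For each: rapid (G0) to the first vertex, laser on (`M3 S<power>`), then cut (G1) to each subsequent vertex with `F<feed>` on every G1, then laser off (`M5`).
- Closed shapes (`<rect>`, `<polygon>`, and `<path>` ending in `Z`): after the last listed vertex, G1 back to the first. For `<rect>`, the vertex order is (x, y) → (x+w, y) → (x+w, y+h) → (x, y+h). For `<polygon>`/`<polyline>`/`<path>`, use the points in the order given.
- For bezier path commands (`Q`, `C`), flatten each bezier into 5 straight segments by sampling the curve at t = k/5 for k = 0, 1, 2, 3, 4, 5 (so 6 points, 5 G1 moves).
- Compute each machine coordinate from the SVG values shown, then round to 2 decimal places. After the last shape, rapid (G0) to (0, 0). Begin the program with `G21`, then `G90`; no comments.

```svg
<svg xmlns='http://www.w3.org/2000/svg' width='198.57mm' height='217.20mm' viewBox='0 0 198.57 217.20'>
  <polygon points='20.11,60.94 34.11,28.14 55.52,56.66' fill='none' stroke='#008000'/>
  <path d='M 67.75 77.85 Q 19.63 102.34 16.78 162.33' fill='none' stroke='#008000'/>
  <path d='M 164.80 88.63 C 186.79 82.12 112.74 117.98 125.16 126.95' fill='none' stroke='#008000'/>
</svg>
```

1 u = 1 mm; y_m = 217.20 − y.

[1] `<polygon>` regular polygon, #008000→cut S886 F1057: (20.11,156.26) → (34.11,189.06) → (55.52,160.54) → (20.11,156.26) (closed)

[2] `<path>` quadratic bezier, #008000→cut S886 F1057: (67.75,139.35) → (50.31,128.13) → (36.50,114.08) → (26.30,97.18) → (19.73,77.45) → (16.78,54.87)

[3] `<path>` cubic bezier, #008000→cut S886 F1057: (164.80,128.57) → (167.93,127.95) → (156.77,120.48) → (140.08,109.49) → (126.62,98.30) → (125.16,90.25)

G21
G90
G0 X20.11 Y156.26
M3 S886
G1 X34.11 Y189.06 F1057
G1 X55.52 Y160.54 F1057
G1 X20.11 Y156.26 F1057
M5
G0 X67.75 Y139.35
M3 S886
G1 X50.31 Y128.13 F1057
G1 X36.50 Y114.08 F1057
G1 X26.30 Y97.18 F1057
G1 X19.73 Y77.45 F1057
G1 X16.78 Y54.87 F1057
M5
G0 X164.80 Y128.57
M3 S886
G1 X167.93 Y127.95 F1057
G1 X156.77 Y120.48 F1057
G1 X140.08 Y109.49 F1057
G1 X126.62 Y98.30 F1057
G1 X125.16 Y90.25 F1057
M5
G0 X0.00 Y0.00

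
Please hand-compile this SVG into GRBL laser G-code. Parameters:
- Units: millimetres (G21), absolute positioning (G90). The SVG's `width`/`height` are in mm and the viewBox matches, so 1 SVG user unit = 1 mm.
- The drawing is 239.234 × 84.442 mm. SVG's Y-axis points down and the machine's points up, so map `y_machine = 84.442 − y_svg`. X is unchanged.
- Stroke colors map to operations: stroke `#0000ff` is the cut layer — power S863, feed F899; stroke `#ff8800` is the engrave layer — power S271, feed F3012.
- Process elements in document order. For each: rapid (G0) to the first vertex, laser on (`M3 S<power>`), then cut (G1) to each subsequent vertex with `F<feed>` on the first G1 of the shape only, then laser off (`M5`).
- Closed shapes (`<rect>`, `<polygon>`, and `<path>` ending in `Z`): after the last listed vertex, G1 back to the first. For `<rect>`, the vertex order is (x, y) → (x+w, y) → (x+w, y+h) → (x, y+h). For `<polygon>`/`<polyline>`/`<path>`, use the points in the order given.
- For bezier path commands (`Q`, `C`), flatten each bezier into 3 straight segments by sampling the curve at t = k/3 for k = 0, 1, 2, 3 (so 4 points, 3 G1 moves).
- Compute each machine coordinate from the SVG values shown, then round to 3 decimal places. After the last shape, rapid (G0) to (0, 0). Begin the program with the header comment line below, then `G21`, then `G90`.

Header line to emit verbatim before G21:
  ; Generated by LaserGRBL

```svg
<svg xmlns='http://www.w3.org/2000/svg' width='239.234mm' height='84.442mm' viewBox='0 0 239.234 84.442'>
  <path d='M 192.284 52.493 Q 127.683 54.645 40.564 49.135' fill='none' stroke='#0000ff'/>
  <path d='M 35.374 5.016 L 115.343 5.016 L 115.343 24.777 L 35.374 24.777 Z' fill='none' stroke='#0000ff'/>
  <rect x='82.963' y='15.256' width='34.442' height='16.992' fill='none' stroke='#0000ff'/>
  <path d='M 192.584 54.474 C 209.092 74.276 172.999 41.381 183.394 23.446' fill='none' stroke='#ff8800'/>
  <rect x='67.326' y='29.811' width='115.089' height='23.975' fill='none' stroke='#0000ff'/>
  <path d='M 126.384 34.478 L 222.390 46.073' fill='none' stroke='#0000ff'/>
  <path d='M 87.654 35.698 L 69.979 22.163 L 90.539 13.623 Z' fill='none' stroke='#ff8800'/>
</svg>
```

Since the viewBox matches the mm dimensions, user units are millimetres directly. The only transform is the Y-flip y_m = 84.442 − y_svg.

Shape 1 is a quadratic bezier drawn with `<path>`. Its stroke #0000ff means cut at S863, F899. After flipping Y the toolpath is (192.284,31.949) → (146.715,31.366) → (96.141,32.485) → (40.564,35.307).

Shape 2 is a rectangle drawn with `<path>`. Its stroke #0000ff means cut at S863, F899. After flipping Y the toolpath is (35.374,79.426) → (115.343,79.426) → (115.343,59.665) → (35.374,59.665) → (35.374,79.426), returning to the start.

Shape 3 is a rectangle drawn with `<rect>`. Its stroke #0000ff means cut at S863, F899. After flipping Y the toolpath is (82.963,69.186) → (117.405,69.186) → (117.405,52.194) → (82.963,52.194) → (82.963,69.186), returning to the start.

Shape 4 is a cubic bezier drawn with `<path>`. Its stroke #ff8800 means engrave at S271, F3012. After flipping Y the toolpath is (192.584,29.968) → (195.228,25.226) → (184.825,40.580) → (183.394,60.996).

Shape 5 is a rectangle drawn with `<rect>`. Its stroke #0000ff means cut at S863, F899. After flipping Y the toolpath is (67.326,54.631) → (182.415,54.631) → (182.415,30.656) → (67.326,30.656) → (67.326,54.631), returning to the start.

Shape 6 is a line segment drawn with `<path>`. Its stroke #0000ff means cut at S863, F899. After flipping Y the toolpath is (126.384,49.964) → (222.390,38.369).

Shape 7 is a regular polygon drawn with `<path>`. Its stroke #ff8800 means engrave at S271, F3012. After flipping Y the toolpath is (87.654,48.744) → (69.979,62.279) → (90.539,70.819) → (87.654,48.744), returning to the start.

; Generated by LaserGRBL
G21
G90
G0 X192.284 Y31.949
M3 S863
G1 X146.715 Y31.366 F899
G1 X96.141 Y32.485
G1 X40.564 Y35.307
M5
G0 X35.374 Y79.426
M3 S863
G1 X115.343 Y79.426 F899
G1 X115.343 Y59.665
G1 X35.374 Y59.665
G1 X35.374 Y79.426
M5
G0 X82.963 Y69.186
M3 S863
G1 X117.405 Y69.186 F899
G1 X117.405 Y52.194
G1 X82.963 Y52.194
G1 X82.963 Y69.186
M5
G0 X192.584 Y29.968
M3 S271
G1 X195.228 Y25.226 F3012
G1 X184.825 Y40.580
G1 X183.394 Y60.996
M5
G0 X67.326 Y54.631
M3 S863
G1 X182.415 Y54.631 F899
G1 X182.415 Y30.656
G1 X67.326 Y30.656
G1 X67.326 Y54.631
M5
G0 X126.384 Y49.964
M3 S863
G1 X222.390 Y38.369 F899
M5
G0 X87.654 Y48.744
M3 S271
G1 X69.979 Y62.279 F3012
G1 X90.539 Y70.819
G1 X87.654 Y48.744
M5
G0 X0.000 Y0.000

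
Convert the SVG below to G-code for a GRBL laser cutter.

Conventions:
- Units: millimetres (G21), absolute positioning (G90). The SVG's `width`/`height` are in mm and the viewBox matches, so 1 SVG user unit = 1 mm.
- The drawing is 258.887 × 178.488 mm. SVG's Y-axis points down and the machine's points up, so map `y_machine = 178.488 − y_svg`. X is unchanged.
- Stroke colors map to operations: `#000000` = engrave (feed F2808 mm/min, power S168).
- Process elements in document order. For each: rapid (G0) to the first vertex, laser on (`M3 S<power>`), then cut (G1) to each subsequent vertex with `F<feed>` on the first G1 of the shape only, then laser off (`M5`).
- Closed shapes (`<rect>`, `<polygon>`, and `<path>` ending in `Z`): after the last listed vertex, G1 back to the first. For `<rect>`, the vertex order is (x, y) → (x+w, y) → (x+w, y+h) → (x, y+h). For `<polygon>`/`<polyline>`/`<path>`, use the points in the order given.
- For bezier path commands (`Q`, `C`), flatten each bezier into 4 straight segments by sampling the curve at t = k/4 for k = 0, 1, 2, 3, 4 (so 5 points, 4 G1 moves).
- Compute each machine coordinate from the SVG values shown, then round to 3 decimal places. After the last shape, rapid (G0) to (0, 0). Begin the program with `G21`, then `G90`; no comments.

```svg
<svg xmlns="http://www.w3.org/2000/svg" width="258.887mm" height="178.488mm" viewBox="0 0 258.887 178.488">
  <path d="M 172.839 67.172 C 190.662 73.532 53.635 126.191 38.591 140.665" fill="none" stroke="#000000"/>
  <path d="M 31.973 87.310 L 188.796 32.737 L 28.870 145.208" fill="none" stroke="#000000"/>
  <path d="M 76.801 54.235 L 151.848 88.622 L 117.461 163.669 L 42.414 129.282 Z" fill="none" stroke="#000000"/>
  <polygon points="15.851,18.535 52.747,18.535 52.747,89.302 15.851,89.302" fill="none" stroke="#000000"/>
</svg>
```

Since the viewBox matches the mm dimensions, user units are millimetres directly. The only transform is the Y-flip y_m = 178.488 − y_svg.

Shape 1 is a cubic bezier drawn with `<path>`. Its stroke #000000 means engrave at S168, F2808. After flipping Y the toolpath is (172.839,111.316) → (161.497,99.185) → (118.040,77.612) → (68.420,54.518) → (38.591,37.823).

Shape 2 is a open polyline drawn with `<path>`. Its stroke #000000 means engrave at S168, F2808. After flipping Y the toolpath is (31.973,91.178) → (188.796,145.751) → (28.870,33.280).

Shape 3 is a regular polygon drawn with `<path>`. Its stroke #000000 means engrave at S168, F2808. After flipping Y the toolpath is (76.801,124.253) → (151.848,89.866) → (117.461,14.819) → (42.414,49.206) → (76.801,124.253), returning to the start.

Shape 4 is a rectangle drawn with `<polygon>`. Its stroke #000000 means engrave at S168, F2808. After flipping Y the toolpath is (15.851,159.953) → (52.747,159.953) → (52.747,89.186) → (15.851,89.186) → (15.851,159.953), returning to the start.

G21
G90
G0 X172.839 Y111.316
M3 S168
G1 X161.497 Y99.185 F2808
G1 X118.040 Y77.612
G1 X68.420 Y54.518
G1 X38.591 Y37.823
M5
G0 X31.973 Y91.178
M3 S168
G1 X188.796 Y145.751 F2808
G1 X28.870 Y33.280
M5
G0 X76.801 Y124.253
M3 S168
G1 X151.848 Y89.866 F2808
G1 X117.461 Y14.819
G1 X42.414 Y49.206
G1 X76.801 Y124.253
M5
G0 X15.851 Y159.953
M3 S168
G1 X52.747 Y159.953 F2808
G1 X52.747 Y89.186
G1 X15.851 Y89.186
G1 X15.851 Y159.953
M5
G0 X0.000 Y0.000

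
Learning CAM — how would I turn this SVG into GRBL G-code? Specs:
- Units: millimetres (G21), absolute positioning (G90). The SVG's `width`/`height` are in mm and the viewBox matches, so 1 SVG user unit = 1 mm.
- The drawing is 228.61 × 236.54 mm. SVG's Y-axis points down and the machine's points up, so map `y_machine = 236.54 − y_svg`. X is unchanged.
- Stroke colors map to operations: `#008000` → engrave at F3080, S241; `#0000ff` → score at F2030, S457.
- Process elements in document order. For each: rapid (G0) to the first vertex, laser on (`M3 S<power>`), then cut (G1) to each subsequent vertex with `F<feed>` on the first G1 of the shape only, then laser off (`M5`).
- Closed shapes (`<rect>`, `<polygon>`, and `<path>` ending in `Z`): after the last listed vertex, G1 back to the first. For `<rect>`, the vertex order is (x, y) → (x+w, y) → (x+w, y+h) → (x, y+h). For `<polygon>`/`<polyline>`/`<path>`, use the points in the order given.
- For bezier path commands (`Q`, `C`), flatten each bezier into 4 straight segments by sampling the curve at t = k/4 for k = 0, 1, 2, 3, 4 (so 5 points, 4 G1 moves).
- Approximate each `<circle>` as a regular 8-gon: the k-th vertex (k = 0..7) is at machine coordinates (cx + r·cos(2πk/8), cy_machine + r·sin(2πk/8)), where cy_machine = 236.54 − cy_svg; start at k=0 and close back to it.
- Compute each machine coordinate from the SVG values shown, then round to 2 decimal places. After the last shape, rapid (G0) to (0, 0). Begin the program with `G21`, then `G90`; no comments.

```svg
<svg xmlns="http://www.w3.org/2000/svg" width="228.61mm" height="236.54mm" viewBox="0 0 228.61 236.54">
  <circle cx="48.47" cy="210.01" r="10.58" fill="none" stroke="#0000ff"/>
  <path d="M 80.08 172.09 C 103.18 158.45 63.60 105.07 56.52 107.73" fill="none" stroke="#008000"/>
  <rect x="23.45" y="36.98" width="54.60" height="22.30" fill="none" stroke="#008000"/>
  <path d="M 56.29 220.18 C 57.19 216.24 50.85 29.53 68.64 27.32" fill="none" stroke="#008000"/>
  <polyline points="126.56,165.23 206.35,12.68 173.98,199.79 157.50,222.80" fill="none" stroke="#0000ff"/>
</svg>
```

1 u = 1 mm; y_m = 236.54 − y.

[1] `<circle>` circle, #0000ff→score S457 F2030: (59.05,26.53) → (55.95,34.01) → (48.47,37.11) → (40.99,34.01) → (37.89,26.53) → (40.99,19.05) → (48.47,15.95) → (55.95,19.05) → (59.05,26.53) (closed)

[2] `<path>` cubic bezier, #008000→engrave S241 F3080: (80.08,64.45) → (87.14,80.63) → (79.62,102.74) → (66.44,121.79) → (56.52,128.81)

[3] `<rect>` rectangle, #008000→engrave S241 F3080: (23.45,199.56) → (78.05,199.56) → (78.05,177.26) → (23.45,177.26) → (23.45,199.56) (closed)

[4] `<path>` cubic bezier, #008000→engrave S241 F3080: (56.29,16.36) → (56.10,47.85) → (56.13,113.44) → (59.33,178.71) → (68.64,209.22)

[5] `<polyline>` open polyline, #0000ff→score S457 F2030: (126.56,71.31) → (206.35,223.86) → (173.98,36.75) → (157.50,13.74)

G21
G90
G0 X59.05 Y26.53
M3 S457
G1 X55.95 Y34.01 F2030
G1 X48.47 Y37.11
G1 X40.99 Y34.01
G1 X37.89 Y26.53
G1 X40.99 Y19.05
G1 X48.47 Y15.95
G1 X55.95 Y19.05
G1 X59.05 Y26.53
M5
G0 X80.08 Y64.45
M3 S241
G1 X87.14 Y80.63 F3080
G1 X79.62 Y102.74
G1 X66.44 Y121.79
G1 X56.52 Y128.81
M5
G0 X23.45 Y199.56
M3 S241
G1 X78.05 Y199.56 F3080
G1 X78.05 Y177.26
G1 X23.45 Y177.26
G1 X23.45 Y199.56
M5
G0 X56.29 Y16.36
M3 S241
G1 X56.10 Y47.85 F3080
G1 X56.13 Y113.44
G1 X59.33 Y178.71
G1 X68.64 Y209.22
M5
G0 X126.56 Y71.31
M3 S457
G1 X206.35 Y223.86 F2030
G1 X173.98 Y36.75
G1 X157.50 Y13.74
M5
G0 X0.00 Y0.00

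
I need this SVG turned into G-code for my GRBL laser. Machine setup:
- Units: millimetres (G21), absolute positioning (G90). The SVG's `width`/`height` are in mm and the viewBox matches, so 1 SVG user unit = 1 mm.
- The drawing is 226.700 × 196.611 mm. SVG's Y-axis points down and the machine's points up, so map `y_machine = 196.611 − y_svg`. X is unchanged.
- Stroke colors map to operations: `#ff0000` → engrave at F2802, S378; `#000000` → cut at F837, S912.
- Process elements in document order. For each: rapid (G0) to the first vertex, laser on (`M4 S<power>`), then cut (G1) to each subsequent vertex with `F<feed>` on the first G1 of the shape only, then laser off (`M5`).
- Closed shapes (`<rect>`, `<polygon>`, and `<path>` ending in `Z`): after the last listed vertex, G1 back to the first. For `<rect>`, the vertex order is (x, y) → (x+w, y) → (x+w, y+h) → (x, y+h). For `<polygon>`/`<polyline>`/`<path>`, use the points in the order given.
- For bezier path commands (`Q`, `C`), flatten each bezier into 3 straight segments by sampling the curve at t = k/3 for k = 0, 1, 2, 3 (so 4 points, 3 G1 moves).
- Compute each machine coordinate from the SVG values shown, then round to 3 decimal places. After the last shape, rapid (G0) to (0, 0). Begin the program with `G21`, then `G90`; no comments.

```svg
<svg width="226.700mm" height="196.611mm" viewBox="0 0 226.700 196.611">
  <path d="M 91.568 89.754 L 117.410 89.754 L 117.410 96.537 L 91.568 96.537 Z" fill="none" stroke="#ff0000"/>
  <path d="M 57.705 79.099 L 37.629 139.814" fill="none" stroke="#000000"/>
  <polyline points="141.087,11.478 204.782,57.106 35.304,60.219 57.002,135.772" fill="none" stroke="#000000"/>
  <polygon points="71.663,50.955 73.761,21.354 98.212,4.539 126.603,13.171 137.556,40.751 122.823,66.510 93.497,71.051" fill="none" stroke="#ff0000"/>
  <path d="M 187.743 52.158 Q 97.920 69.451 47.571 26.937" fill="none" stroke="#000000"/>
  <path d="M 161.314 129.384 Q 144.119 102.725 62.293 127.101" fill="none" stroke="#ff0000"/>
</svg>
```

viewBox `0 0 226.700 196.611` with mm width/height → 1 unit = 1 mm. Flip: y_m = 196.611 − y_svg.

**Shape 1** — `<path>` rectangle, stroke `#ff0000` → engrave (S378, F2802). Machine vertices: (91.568,106.857) → (117.410,106.857) → (117.410,100.074) → (91.568,100.074) → (91.568,106.857). Closed: final G1 returns to the first vertex.

**Shape 2** — `<path>` line segment, stroke `#000000` → cut (S912, F837). Machine vertices: (57.705,117.512) → (37.629,56.797). Open path.

**Shape 3** — `<polyline>` open polyline, stroke `#000000` → cut (S912, F837). Machine vertices: (141.087,185.133) → (204.782,139.505) → (35.304,136.392) → (57.002,60.839). Open path.

**Shape 4** — `<polygon>` regular polygon, stroke `#ff0000` → engrave (S378, F2802). Machine vertices: (71.663,145.656) → (73.761,175.257) → (98.212,192.072) → (126.603,183.440) → (137.556,155.860) → (122.823,130.101) → (93.497,125.560) → (71.663,145.656). Closed: final G1 returns to the first vertex.

**Shape 5** — `<path>` quadratic bezier, stroke `#000000` → cut (S912, F837). Control points (SVG): P0=(187.743,52.158), P1=(97.920,69.451), P2=(47.571,26.937); sampled at t=k/3. Machine vertices: (187.743,144.453) → (132.247,139.570) → (85.523,147.977) → (47.571,169.674). Open path.

**Shape 6** — `<path>` quadratic bezier, stroke `#ff0000` → engrave (S378, F2802). Control points (SVG): P0=(161.314,129.384), P1=(144.119,102.725), P2=(62.293,127.101); sampled at t=k/3. Machine vertices: (161.314,67.227) → (142.669,79.329) → (109.662,80.090) → (62.293,69.510). Open path.

G21
G90
G0 X91.568 Y106.857
M4 S378
G1 X117.410 Y106.857 F2802
G1 X117.410 Y100.074
G1 X91.568 Y100.074
G1 X91.568 Y106.857
M5
G0 X57.705 Y117.512
M4 S912
G1 X37.629 Y56.797 F837
M5
G0 X141.087 Y185.133
M4 S912
G1 X204.782 Y139.505 F837
G1 X35.304 Y136.392
G1 X57.002 Y60.839
M5
G0 X71.663 Y145.656
M4 S378
G1 X73.761 Y175.257 F2802
G1 X98.212 Y192.072
G1 X126.603 Y183.440
G1 X137.556 Y155.860
G1 X122.823 Y130.101
G1 X93.497 Y125.560
G1 X71.663 Y145.656
M5
G0 X187.743 Y144.453
M4 S912
G1 X132.247 Y139.570 F837
G1 X85.523 Y147.977
G1 X47.571 Y169.674
M5
G0 X161.314 Y67.227
M4 S378
G1 X142.669 Y79.329 F2802
G1 X109.662 Y80.090
G1 X62.293 Y69.510
M5
G0 X0.000 Y0.000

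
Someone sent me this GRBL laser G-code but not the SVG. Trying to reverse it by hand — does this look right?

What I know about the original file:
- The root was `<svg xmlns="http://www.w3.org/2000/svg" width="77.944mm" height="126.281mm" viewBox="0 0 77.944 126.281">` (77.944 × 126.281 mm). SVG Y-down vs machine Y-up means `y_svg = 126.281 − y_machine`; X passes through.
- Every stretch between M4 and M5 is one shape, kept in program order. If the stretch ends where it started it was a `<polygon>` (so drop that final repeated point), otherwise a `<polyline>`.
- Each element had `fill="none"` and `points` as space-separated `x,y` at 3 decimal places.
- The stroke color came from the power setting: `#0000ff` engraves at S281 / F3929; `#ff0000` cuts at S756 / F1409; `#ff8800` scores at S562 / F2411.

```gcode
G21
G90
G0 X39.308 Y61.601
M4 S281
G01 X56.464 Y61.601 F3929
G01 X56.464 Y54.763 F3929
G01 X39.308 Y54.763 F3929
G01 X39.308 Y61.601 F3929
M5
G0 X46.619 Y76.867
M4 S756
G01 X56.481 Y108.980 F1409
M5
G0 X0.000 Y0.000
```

Each laser-on run becomes one SVG element. Flip Y back into SVG space with y_svg = 126.281 − y_machine.

Run 1: S281 ⇒ engrave layer `#0000ff`. The run returns to its start, so emit a `<polygon>` with points (Y-flipped): 39.308,64.680 56.464,64.680 56.464,71.518 39.308,71.518.

Run 2: the run's S756 means `#ff0000` (cut). The run is open, so emit a `<polyline>` with points (Y-flipped): 46.619,49.414 56.481,17.301.

<svg xmlns="http://www.w3.org/2000/svg" width="77.944mm" height="126.281mm" viewBox="0 0 77.944 126.281">
  <polygon points="39.308,64.680 56.464,64.680 56.464,71.518 39.308,71.518" fill="none" stroke="#0000ff"/>
  <polyline points="46.619,49.414 56.481,17.301" fill="none" stroke="#ff0000"/>
</svg>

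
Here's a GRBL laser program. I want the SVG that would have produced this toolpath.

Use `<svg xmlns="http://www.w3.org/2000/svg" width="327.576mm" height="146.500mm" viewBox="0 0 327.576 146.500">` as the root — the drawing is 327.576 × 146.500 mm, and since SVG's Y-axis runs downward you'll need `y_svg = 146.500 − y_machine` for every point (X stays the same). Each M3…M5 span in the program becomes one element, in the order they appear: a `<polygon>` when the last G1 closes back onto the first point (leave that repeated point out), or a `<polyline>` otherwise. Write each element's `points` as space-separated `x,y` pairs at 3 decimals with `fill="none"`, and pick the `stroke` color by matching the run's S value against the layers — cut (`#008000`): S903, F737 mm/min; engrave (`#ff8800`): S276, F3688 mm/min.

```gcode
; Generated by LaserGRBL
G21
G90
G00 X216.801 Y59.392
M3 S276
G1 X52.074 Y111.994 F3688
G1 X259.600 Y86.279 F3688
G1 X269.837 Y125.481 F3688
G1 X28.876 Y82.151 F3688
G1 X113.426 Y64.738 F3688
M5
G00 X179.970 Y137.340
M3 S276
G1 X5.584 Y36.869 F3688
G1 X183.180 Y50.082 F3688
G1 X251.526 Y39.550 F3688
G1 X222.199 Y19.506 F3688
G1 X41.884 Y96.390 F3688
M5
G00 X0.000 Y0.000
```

<svg xmlns="http://www.w3.org/2000/svg" width="327.576mm" height="146.500mm" viewBox="0 0 327.576 146.500">
  <polyline points="216.801,87.108 52.074,34.506 259.600,60.221 269.837,21.019 28.876,64.349 113.426,81.762" fill="none" stroke="#ff8800"/>
  <polyline points="179.970,9.160 5.584,109.631 183.180,96.418 251.526,106.950 222.199,126.994 41.884,50.110" fill="none" stroke="#ff8800"/>
</svg>

Machine Y-up, SVG Y-down with viewBox height 146.500, so y_svg = 146.500 − y_machine; X carries over. Every run uses S276, so all elements get stroke `#ff8800` (engrave).

Run 1: The run is open, so emit a `<polyline>` with points (Y-flipped): 216.801,87.108 52.074,34.506 259.600,60.221 269.837,21.019 28.876,64.349 113.426,81.762.

Run 2: The run is open, so emit a `<polyline>` with points (Y-flipped): 179.970,9.160 5.584,109.631 183.180,96.418 251.526,106.950 222.199,126.994 41.884,50.110.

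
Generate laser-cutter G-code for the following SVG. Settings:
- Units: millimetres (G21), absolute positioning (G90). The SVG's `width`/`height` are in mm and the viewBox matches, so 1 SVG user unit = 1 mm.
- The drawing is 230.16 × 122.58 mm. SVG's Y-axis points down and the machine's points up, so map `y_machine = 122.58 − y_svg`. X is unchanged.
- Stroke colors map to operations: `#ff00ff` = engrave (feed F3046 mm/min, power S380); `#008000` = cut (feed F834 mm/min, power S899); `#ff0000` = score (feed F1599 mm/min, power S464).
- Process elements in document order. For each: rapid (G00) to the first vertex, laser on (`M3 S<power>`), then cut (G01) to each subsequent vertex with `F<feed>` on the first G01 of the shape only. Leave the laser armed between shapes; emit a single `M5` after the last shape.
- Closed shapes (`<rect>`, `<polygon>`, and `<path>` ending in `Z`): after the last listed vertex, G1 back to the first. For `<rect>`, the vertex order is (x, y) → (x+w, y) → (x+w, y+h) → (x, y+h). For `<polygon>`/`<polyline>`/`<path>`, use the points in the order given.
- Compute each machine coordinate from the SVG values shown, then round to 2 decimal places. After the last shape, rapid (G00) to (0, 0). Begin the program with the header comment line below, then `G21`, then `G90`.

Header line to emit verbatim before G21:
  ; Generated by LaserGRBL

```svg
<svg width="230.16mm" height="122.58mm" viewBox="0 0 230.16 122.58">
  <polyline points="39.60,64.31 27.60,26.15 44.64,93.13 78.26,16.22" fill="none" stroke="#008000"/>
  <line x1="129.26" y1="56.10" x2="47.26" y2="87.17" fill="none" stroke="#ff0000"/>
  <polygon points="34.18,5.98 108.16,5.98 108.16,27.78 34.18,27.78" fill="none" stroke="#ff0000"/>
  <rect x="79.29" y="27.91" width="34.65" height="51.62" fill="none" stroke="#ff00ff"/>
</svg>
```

viewBox `0 0 230.16 122.58` with mm width/height → 1 unit = 1 mm. Flip: y_m = 122.58 − y_svg.

**Shape 1** — `<polyline>` open polyline, stroke `#008000` → cut (S899, F834). Machine vertices: (39.60,58.27) → (27.60,96.43) → (44.64,29.45) → (78.26,106.36). Open path.

**Shape 2** — `<line>` line segment, stroke `#ff0000` → score (S464, F1599). Machine vertices: (129.26,66.48) → (47.26,35.41). Open path.

**Shape 3** — `<polygon>` rectangle, stroke `#ff0000` → score (S464, F1599). Machine vertices: (34.18,116.60) → (108.16,116.60) → (108.16,94.80) → (34.18,94.80) → (34.18,116.60). Closed: final G1 returns to the first vertex.

**Shape 4** — `<rect>` rectangle, stroke `#ff00ff` → engrave (S380, F3046). Machine vertices: (79.29,94.67) → (113.94,94.67) → (113.94,43.05) → (79.29,43.05) → (79.29,94.67). Closed: final G1 returns to the first vertex.

; Generated by LaserGRBL
G21
G90
G00 X39.60 Y58.27
M3 S899
G01 X27.60 Y96.43 F834
G01 X44.64 Y29.45
G01 X78.26 Y106.36
G00 X129.26 Y66.48
M3 S464
G01 X47.26 Y35.41 F1599
G00 X34.18 Y116.60
M3 S464
G01 X108.16 Y116.60 F1599
G01 X108.16 Y94.80
G01 X34.18 Y94.80
G01 X34.18 Y116.60
G00 X79.29 Y94.67
M3 S380
G01 X113.94 Y94.67 F3046
G01 X113.94 Y43.05
G01 X79.29 Y43.05
G01 X79.29 Y94.67
M5
G00 X0.00 Y0.00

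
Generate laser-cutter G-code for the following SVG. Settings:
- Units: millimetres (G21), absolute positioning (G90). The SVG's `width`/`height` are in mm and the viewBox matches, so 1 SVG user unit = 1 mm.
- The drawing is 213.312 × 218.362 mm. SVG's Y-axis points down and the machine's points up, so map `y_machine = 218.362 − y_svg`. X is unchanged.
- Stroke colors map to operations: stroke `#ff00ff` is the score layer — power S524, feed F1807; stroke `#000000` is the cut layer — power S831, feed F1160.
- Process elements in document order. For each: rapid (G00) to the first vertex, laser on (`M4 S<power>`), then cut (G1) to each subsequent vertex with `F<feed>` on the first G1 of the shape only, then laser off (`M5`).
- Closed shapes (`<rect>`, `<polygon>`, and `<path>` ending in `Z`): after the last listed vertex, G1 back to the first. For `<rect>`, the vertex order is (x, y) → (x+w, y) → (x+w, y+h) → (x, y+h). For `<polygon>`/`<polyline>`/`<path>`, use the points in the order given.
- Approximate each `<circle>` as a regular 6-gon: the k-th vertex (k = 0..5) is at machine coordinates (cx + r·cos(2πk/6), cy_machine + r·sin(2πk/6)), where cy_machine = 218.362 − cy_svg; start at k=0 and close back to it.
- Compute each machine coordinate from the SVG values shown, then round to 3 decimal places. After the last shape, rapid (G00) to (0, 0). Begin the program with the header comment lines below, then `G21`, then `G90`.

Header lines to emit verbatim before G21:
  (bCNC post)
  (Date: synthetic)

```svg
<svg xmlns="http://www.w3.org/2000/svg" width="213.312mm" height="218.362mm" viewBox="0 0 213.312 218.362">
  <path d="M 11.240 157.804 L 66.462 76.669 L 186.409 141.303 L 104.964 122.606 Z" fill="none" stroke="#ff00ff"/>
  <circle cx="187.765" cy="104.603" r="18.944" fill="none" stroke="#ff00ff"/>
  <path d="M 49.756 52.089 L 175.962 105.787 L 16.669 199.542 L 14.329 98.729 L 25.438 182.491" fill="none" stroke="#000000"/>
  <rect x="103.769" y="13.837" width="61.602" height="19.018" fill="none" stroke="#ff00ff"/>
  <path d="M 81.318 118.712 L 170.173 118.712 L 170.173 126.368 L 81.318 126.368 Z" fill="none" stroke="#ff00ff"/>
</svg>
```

(bCNC post)
(Date: synthetic)
G21
G90
G00 X11.240 Y60.558
M4 S524
G1 X66.462 Y141.693 F1807
G1 X186.409 Y77.059
G1 X104.964 Y95.756
G1 X11.240 Y60.558
M5
G00 X206.709 Y113.759
M4 S524
G1 X197.237 Y130.165 F1807
G1 X178.293 Y130.165
G1 X168.821 Y113.759
G1 X178.293 Y97.353
G1 X197.237 Y97.353
G1 X206.709 Y113.759
M5
G00 X49.756 Y166.273
M4 S831
G1 X175.962 Y112.575 F1160
G1 X16.669 Y18.820
G1 X14.329 Y119.633
G1 X25.438 Y35.871
M5
G00 X103.769 Y204.525
M4 S524
G1 X165.371 Y204.525 F1807
G1 X165.371 Y185.507
G1 X103.769 Y185.507
G1 X103.769 Y204.525
M5
G00 X81.318 Y99.650
M4 S524
G1 X170.173 Y99.650 F1807
G1 X170.173 Y91.994
G1 X81.318 Y91.994
G1 X81.318 Y99.650
M5
G00 X0.000 Y0.000

viewBox `0 0 213.312 218.362` with mm width/height → 1 unit = 1 mm. Flip: y_m = 218.362 − y_svg.

**Shape 1** — `<path>` closed polygon, stroke `#ff00ff` → score (S524, F1807). Machine vertices: (11.240,60.558) → (66.462,141.693) → (186.409,77.059) → (104.964,95.756) → (11.240,60.558). Closed: final G1 returns to the first vertex.

**Shape 2** — `<circle>` circle, stroke `#ff00ff` → score (S524, F1807). Machine vertices: (206.709,113.759) → (197.237,130.165) → (178.293,130.165) → (168.821,113.759) → (178.293,97.353) → (197.237,97.353) → (206.709,113.759). Closed: final G1 returns to the first vertex.

**Shape 3** — `<path>` open polyline, stroke `#000000` → cut (S831, F1160). Machine vertices: (49.756,166.273) → (175.962,112.575) → (16.669,18.820) → (14.329,119.633) → (25.438,35.871). Open path.

**Shape 4** — `<rect>` rectangle, stroke `#ff00ff` → score (S524, F1807). Machine vertices: (103.769,204.525) → (165.371,204.525) → (165.371,185.507) → (103.769,185.507) → (103.769,204.525). Closed: final G1 returns to the first vertex.

**Shape 5** — `<path>` rectangle, stroke `#ff00ff` → score (S524, F1807). Machine vertices: (81.318,99.650) → (170.173,99.650) → (170.173,91.994) → (81.318,91.994) → (81.318,99.650). Closed: final G1 returns to the first vertex.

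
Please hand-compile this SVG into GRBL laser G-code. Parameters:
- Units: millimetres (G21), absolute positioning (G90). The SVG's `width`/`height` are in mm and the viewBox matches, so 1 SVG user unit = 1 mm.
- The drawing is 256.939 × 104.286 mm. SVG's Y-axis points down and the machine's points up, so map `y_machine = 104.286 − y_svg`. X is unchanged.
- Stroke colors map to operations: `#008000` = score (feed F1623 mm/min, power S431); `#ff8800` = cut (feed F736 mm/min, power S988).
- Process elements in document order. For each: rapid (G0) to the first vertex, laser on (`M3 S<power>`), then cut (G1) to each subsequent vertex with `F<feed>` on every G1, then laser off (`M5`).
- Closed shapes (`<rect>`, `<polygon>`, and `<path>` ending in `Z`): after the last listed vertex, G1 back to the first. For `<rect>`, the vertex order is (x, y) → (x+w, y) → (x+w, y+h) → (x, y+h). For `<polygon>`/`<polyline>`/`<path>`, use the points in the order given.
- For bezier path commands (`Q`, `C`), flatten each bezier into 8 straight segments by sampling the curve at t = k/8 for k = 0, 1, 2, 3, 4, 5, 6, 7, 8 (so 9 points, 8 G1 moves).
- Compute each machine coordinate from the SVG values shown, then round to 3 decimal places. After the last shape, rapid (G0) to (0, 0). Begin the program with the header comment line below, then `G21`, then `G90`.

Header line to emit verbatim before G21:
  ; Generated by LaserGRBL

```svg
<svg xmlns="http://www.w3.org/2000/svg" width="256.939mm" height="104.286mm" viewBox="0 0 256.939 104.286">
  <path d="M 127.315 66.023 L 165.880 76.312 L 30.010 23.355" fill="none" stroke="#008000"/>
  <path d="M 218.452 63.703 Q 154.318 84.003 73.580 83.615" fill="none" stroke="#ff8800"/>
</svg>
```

1 u = 1 mm; y_m = 104.286 − y.

[1] `<path>` open polyline, #008000→score S431 F1623: (127.315,38.263) → (165.880,27.974) → (30.010,80.931)

[2] `<path>` quadratic bezier, #ff8800→cut S988 F736: (218.452,40.583) → (202.159,35.831) → (185.347,31.726) → (168.017,28.267) → (150.167,25.455) → (131.799,23.289) → (112.911,21.770) → (93.505,20.897) → (73.580,20.671)

; Generated by LaserGRBL
G21
G90
G0 X127.315 Y38.263
M3 S431
G1 X165.880 Y27.974 F1623
G1 X30.010 Y80.931 F1623
M5
G0 X218.452 Y40.583
M3 S988
G1 X202.159 Y35.831 F736
G1 X185.347 Y31.726 F736
G1 X168.017 Y28.267 F736
G1 X150.167 Y25.455 F736
G1 X131.799 Y23.289 F736
G1 X112.911 Y21.770 F736
G1 X93.505 Y20.897 F736
G1 X73.580 Y20.671 F736
M5
G0 X0.000 Y0.000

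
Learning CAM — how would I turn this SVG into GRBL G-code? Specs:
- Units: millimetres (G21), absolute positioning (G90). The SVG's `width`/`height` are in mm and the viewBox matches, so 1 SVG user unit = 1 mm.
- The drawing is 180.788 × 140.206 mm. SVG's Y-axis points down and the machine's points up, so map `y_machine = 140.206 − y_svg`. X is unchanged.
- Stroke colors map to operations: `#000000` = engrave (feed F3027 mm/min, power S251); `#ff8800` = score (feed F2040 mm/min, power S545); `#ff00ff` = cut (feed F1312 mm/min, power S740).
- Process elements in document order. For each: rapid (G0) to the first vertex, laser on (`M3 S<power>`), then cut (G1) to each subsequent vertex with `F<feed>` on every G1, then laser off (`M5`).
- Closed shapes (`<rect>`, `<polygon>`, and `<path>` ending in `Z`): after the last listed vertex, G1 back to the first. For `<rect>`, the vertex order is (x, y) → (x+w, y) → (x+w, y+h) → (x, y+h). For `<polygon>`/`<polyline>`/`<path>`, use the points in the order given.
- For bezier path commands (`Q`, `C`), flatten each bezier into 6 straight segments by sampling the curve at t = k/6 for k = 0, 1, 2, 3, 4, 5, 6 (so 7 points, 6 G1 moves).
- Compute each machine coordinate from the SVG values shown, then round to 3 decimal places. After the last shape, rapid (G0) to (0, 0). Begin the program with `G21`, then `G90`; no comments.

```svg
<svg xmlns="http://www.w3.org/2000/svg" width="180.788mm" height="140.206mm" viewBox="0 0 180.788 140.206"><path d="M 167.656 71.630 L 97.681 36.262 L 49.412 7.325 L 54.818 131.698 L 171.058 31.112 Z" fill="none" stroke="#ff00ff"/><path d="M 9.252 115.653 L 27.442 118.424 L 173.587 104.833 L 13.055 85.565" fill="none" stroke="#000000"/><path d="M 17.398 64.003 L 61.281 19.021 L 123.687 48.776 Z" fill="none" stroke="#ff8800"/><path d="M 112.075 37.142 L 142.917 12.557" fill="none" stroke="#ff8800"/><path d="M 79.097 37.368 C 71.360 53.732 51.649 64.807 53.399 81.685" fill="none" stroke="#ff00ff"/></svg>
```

Since the viewBox matches the mm dimensions, user units are millimetres directly. The only transform is the Y-flip y_m = 140.206 − y_svg.

Shape 1 is a closed polygon drawn with `<path>`. Its stroke #ff00ff means cut at S740, F1312. After flipping Y the toolpath is (167.656,68.576) → (97.681,103.944) → (49.412,132.881) → (54.818,8.508) → (171.058,109.094) → (167.656,68.576), returning to the start.

Shape 2 is a open polyline drawn with `<path>`. Its stroke #000000 means engrave at S251, F3027. After flipping Y the toolpath is (9.252,24.553) → (27.442,21.782) → (173.587,35.373) → (13.055,54.641).

Shape 3 is a closed polygon drawn with `<path>`. Its stroke #ff8800 means score at S545, F2040. After flipping Y the toolpath is (17.398,76.203) → (61.281,121.185) → (123.687,91.430) → (17.398,76.203), returning to the start.

Shape 4 is a line segment drawn with `<path>`. Its stroke #ff8800 means score at S545, F2040. After flipping Y the toolpath is (112.075,103.064) → (142.917,127.649).

Shape 5 is a cubic bezier drawn with `<path>`. Its stroke #ff00ff means cut at S740, F1312. After flipping Y the toolpath is (79.097,102.838) → (74.385,95.045) → (68.607,87.826) → (62.690,80.872) → (57.564,73.875) → (54.158,66.528) → (53.399,58.521).

G21
G90
G0 X167.656 Y68.576
M3 S740
G1 X97.681 Y103.944 F1312
G1 X49.412 Y132.881 F1312
G1 X54.818 Y8.508 F1312
G1 X171.058 Y109.094 F1312
G1 X167.656 Y68.576 F1312
M5
G0 X9.252 Y24.553
M3 S251
G1 X27.442 Y21.782 F3027
G1 X173.587 Y35.373 F3027
G1 X13.055 Y54.641 F3027
M5
G0 X17.398 Y76.203
M3 S545
G1 X61.281 Y121.185 F2040
G1 X123.687 Y91.430 F2040
G1 X17.398 Y76.203 F2040
M5
G0 X112.075 Y103.064
M3 S545
G1 X142.917 Y127.649 F2040
M5
G0 X79.097 Y102.838
M3 S740
G1 X74.385 Y95.045 F1312
G1 X68.607 Y87.826 F1312
G1 X62.690 Y80.872 F1312
G1 X57.564 Y73.875 F1312
G1 X54.158 Y66.528 F1312
G1 X53.399 Y58.521 F1312
M5
G0 X0.000 Y0.000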